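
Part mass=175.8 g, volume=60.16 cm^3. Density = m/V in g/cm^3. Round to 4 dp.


rho = 175.8 / 60.16 = 2.9222 g/cm^3


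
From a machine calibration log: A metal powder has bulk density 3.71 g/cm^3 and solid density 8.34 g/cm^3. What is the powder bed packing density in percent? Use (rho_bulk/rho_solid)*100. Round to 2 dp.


Packing = (3.71/8.34)*100 = 44.48 %


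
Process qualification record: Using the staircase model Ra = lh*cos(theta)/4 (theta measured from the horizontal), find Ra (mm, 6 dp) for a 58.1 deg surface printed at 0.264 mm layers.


Ra = 0.264 * cos(58.1) / 4 = 0.034877 mm


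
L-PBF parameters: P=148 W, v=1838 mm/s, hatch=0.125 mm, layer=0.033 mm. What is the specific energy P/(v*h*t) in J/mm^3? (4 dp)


Build rate = 1838 * 0.125 * 0.033 = 7.58175 mm^3/s
SE = 148 / 7.58175 = 19.5206 J/mm^3


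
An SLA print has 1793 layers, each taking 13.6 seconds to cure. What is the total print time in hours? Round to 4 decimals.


t = 1793 * 13.6 / 3600 = 6.7736 hrs


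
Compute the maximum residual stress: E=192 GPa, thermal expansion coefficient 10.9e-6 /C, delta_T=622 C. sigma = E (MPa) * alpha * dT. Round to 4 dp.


sigma = 192*1000 * 10.9e-6 * 622 = 1301.7216 MPa


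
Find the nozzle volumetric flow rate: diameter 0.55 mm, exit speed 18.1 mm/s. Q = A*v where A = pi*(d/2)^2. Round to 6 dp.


A = pi*(0.55/2)^2 = 0.23758294 mm^2
Q = 0.23758294 * 18.1 = 4.300251 mm^3/s


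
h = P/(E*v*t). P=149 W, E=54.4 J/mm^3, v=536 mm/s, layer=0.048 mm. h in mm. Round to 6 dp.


h = 149 / (54.4*536*0.048) = 0.106459 mm


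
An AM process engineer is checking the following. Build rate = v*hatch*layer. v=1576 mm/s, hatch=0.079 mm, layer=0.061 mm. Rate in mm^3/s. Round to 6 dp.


Rate = 1576 * 0.079 * 0.061 = 7.594744 mm^3/s


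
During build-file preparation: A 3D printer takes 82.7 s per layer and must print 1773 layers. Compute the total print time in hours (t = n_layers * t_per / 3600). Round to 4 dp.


t = 1773 * 82.7 / 3600 = 40.7298 hrs


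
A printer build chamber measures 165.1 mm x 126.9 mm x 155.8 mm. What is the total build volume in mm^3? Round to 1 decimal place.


V = 165.1 * 126.9 * 155.8 = 3264195.4 mm^3


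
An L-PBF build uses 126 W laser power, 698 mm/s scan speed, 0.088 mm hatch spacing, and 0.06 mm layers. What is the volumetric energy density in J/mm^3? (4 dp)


E = 126 / (698*0.088*0.06) = 34.1886 J/mm^3


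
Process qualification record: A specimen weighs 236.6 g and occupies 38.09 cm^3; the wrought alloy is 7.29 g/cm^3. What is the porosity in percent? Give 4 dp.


rho_part = 236.6 / 38.09 = 6.2116041 g/cm^3
Porosity = (1 - 6.2116041/7.29)*100 = 14.7928 %


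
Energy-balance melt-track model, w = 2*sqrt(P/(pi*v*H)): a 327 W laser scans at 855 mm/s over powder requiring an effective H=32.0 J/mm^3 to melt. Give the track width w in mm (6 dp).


w = 2*sqrt(327/(pi*855*32.0)) = 0.123359 mm


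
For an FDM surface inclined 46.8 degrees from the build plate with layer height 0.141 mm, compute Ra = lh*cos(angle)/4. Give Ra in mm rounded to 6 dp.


Ra = 0.141 * cos(46.8) / 4 = 0.02413 mm


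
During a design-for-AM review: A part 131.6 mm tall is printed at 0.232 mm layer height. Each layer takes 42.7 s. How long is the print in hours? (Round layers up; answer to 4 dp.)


Layers = ceil(131.6/0.232) = 568
t = 568 * 42.7 / 3600 = 6.7371 hrs


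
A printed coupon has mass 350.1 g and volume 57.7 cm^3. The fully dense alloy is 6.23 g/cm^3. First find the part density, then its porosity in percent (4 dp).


rho_part = 350.1 / 57.7 = 6.06759099 g/cm^3
Porosity = (1 - 6.06759099/6.23)*100 = 2.6069 %


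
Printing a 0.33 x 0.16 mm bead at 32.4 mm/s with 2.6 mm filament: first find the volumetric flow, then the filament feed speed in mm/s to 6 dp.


Q = 0.33 * 0.16 * 32.4 = 1.71072 mm^3/s
A_fil = pi*(2.6/2)^2 = 5.30929158 mm^2
v_feed = 1.71072 / 5.30929158 = 0.322212 mm/s


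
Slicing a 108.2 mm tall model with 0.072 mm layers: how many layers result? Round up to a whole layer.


Layers = ceil(108.2/0.072) = 1503


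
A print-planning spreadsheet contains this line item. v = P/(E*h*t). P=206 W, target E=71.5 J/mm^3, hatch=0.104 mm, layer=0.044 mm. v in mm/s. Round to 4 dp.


v = 206 / (71.5*0.104*0.044) = 629.6151 mm/s


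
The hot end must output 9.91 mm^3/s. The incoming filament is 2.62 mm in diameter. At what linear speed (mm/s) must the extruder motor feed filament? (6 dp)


A = pi*(2.62/2)^2 = 5.391287
v = 9.91 / 5.391287 = 1.838151 mm/s


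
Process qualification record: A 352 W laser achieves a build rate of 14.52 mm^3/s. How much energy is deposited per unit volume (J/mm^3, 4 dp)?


SE = 352 / 14.52 = 24.2424 J/mm^3


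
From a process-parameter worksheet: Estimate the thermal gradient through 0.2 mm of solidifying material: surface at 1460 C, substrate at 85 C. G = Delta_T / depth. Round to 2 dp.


G = (1460-85)/0.2 = 6875.0 C/mm


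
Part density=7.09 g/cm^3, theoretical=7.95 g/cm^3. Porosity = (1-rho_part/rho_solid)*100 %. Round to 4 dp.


Porosity = (1-7.09/7.95)*100 = 10.8176 %


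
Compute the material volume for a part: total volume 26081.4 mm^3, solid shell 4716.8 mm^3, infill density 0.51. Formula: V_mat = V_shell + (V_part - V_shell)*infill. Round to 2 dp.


V_infill = (26081.4 - 4716.8) * 0.51 = 10895.95
V_total = 4716.8 + 10895.95 = 15612.75 mm^3


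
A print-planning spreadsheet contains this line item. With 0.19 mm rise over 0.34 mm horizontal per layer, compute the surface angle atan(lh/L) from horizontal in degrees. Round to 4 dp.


angle = atan(0.19/0.34) = 29.1975 degrees


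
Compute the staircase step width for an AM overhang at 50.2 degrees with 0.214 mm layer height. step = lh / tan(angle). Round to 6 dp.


step = 0.214 / tan(50.2) = 0.178298 mm


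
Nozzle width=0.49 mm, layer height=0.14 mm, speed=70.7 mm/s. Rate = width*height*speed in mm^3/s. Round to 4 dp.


Rate = 0.49 * 0.14 * 70.7 = 4.85 mm^3/s


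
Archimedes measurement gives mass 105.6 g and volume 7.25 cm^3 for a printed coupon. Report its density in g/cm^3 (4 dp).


rho = 105.6 / 7.25 = 14.5655 g/cm^3


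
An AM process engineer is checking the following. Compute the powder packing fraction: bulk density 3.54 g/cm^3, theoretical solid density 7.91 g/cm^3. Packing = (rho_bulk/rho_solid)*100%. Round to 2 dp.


Packing = (3.54/7.91)*100 = 44.75 %


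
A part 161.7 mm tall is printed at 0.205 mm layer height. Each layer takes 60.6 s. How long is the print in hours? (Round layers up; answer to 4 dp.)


Layers = ceil(161.7/0.205) = 789
t = 789 * 60.6 / 3600 = 13.2815 hrs


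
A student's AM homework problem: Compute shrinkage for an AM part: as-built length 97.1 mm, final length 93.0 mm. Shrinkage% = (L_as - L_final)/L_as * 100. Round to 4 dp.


Shrinkage = ((97.1-93.0)/97.1)*100 = 4.2225 %


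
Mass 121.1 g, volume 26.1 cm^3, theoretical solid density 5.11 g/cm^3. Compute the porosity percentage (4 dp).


rho_part = 121.1 / 26.1 = 4.63984674 g/cm^3
Porosity = (1 - 4.63984674/5.11)*100 = 9.2007 %


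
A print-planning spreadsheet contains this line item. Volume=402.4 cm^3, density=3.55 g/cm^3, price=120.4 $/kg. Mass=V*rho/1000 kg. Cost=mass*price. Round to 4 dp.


Mass = 402.4*3.55/1000 = 1.42852 kg
Cost = 1.42852 * 120.4 = 171.9938 $


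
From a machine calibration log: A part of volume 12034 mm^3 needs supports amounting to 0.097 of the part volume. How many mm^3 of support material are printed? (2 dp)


V_support = 12034 * 0.097 = 1167.3 mm^3


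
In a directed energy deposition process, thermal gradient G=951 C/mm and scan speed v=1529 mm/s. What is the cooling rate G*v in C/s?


CR = 951 * 1529 = 1454079 C/s


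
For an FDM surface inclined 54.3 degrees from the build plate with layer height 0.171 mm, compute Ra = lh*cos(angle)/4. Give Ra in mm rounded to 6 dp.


Ra = 0.171 * cos(54.3) / 4 = 0.024946 mm


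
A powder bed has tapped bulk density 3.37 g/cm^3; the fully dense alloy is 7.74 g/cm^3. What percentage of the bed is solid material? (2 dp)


Packing = (3.37/7.74)*100 = 43.54 %


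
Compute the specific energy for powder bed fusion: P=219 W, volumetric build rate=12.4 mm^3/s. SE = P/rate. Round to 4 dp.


SE = 219 / 12.4 = 17.6613 J/mm^3


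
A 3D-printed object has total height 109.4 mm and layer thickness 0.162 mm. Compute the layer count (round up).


Layers = ceil(109.4/0.162) = 676


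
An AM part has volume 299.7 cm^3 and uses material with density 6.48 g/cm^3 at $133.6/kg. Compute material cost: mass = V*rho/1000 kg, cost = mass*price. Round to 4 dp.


Mass = 299.7*6.48/1000 = 1.942056 kg
Cost = 1.942056 * 133.6 = 259.4587 $


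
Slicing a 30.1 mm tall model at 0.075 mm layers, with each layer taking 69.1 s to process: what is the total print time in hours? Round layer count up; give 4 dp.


Layers = ceil(30.1/0.075) = 402
t = 402 * 69.1 / 3600 = 7.7162 hrs


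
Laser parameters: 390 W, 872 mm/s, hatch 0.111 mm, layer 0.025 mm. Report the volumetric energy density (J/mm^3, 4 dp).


E = 390 / (872*0.111*0.025) = 161.1703 J/mm^3


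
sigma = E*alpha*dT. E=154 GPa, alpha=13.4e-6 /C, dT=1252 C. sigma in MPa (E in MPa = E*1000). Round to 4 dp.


sigma = 154*1000 * 13.4e-6 * 1252 = 2583.6272 MPa


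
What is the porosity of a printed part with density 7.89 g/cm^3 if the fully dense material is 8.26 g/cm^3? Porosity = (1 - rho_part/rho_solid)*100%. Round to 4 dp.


Porosity = (1-7.89/8.26)*100 = 4.4794 %


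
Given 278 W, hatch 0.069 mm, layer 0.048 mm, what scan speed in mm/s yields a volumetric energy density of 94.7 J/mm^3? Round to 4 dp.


v = 278 / (94.7*0.069*0.048) = 886.3484 mm/s


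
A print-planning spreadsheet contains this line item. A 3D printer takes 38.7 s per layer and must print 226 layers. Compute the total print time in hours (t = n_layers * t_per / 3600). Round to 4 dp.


t = 226 * 38.7 / 3600 = 2.4295 hrs


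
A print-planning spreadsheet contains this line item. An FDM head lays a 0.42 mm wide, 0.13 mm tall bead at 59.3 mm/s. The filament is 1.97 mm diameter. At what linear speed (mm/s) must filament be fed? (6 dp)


Q = 0.42 * 0.13 * 59.3 = 3.23778 mm^3/s
A_fil = pi*(1.97/2)^2 = 3.04805173 mm^2
v_feed = 3.23778 / 3.04805173 = 1.062246 mm/s


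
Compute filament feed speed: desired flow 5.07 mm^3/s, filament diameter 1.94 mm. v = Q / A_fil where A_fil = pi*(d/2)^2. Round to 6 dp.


A = pi*(1.94/2)^2 = 2.955925
v = 5.07 / 2.955925 = 1.715199 mm/s


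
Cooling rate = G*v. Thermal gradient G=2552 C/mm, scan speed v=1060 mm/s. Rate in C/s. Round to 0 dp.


CR = 2552 * 1060 = 2705120 C/s


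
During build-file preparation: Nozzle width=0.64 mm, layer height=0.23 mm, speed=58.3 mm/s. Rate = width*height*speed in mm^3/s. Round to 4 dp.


Rate = 0.64 * 0.23 * 58.3 = 8.5818 mm^3/s


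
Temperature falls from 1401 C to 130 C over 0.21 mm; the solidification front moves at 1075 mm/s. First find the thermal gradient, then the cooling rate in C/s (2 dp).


G = (1401-130)/0.21 = 6052.38095238 C/mm
CR = 6052.38095238 * 1075 = 6506309.52 C/s


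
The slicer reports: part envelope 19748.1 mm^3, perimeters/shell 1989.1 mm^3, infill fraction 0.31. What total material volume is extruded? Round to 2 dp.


V_infill = (19748.1 - 1989.1) * 0.31 = 5505.29
V_total = 1989.1 + 5505.29 = 7494.39 mm^3


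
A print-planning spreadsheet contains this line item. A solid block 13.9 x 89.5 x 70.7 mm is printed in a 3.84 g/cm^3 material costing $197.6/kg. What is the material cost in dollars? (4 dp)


V = 13.9 * 89.5 * 70.7 = 87954.335 mm^3 = 87.954335 cm^3
Mass = 87.954335 * 3.84 / 1000 = 0.33774465 kg
Cost = 0.33774465 * 197.6 = 66.7383 $


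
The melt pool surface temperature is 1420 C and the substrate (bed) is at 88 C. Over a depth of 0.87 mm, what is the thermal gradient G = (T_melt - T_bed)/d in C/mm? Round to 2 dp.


G = (1420-88)/0.87 = 1531.03 C/mm


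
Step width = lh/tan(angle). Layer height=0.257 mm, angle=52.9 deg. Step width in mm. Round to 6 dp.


step = 0.257 / tan(52.9) = 0.194368 mm


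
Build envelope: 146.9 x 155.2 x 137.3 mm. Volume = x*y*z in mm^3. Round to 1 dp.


V = 146.9 * 155.2 * 137.3 = 3130286.2 mm^3


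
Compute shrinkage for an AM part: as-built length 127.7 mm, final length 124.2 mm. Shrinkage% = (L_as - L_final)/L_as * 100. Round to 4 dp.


Shrinkage = ((127.7-124.2)/127.7)*100 = 2.7408 %


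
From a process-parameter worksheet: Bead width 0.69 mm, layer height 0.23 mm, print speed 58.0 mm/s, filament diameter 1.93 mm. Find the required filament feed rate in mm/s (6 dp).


Q = 0.69 * 0.23 * 58.0 = 9.2046 mm^3/s
A_fil = pi*(1.93/2)^2 = 2.92552962 mm^2
v_feed = 9.2046 / 2.92552962 = 3.146302 mm/s


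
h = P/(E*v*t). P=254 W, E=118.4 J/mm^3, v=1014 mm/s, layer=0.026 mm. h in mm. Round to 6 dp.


h = 254 / (118.4*1014*0.026) = 0.081371 mm


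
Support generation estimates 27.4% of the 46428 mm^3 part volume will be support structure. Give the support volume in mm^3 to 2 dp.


V_support = 46428 * 0.274 = 12721.27 mm^3


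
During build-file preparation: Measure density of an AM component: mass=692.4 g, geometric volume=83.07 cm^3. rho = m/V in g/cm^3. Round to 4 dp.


rho = 692.4 / 83.07 = 8.3351 g/cm^3


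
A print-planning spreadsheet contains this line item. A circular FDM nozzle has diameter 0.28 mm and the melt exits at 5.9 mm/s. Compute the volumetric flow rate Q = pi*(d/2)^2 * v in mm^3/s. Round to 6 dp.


A = pi*(0.28/2)^2 = 0.06157522 mm^2
Q = 0.06157522 * 5.9 = 0.363294 mm^3/s


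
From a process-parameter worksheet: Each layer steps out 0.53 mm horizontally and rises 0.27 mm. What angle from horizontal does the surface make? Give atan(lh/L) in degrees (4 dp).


angle = atan(0.27/0.53) = 26.9958 degrees


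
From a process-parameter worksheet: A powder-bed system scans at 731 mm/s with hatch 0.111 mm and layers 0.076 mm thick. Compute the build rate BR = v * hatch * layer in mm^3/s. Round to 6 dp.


Rate = 731 * 0.111 * 0.076 = 6.166716 mm^3/s


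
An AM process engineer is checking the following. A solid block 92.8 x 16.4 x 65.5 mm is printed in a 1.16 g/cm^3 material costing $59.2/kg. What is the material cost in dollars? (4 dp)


V = 92.8 * 16.4 * 65.5 = 99685.76 mm^3 = 99.68576 cm^3
Mass = 99.68576 * 1.16 / 1000 = 0.11563548 kg
Cost = 0.11563548 * 59.2 = 6.8456 $


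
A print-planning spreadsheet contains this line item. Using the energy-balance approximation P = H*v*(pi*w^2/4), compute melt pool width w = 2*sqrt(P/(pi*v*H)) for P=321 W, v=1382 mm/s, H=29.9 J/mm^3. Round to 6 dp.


w = 2*sqrt(321/(pi*1382*29.9)) = 0.099453 mm


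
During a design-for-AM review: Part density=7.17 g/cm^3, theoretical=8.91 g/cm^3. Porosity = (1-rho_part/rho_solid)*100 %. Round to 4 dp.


Porosity = (1-7.17/8.91)*100 = 19.5286 %


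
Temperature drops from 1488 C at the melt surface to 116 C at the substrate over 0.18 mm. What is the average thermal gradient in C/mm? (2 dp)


G = (1488-116)/0.18 = 7622.22 C/mm


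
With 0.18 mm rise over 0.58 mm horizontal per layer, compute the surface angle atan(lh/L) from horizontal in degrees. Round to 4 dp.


angle = atan(0.18/0.58) = 17.2415 degrees


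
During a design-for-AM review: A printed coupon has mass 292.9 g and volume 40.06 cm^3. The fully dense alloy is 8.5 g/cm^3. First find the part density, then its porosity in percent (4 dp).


rho_part = 292.9 / 40.06 = 7.3115327 g/cm^3
Porosity = (1 - 7.3115327/8.5)*100 = 13.982 %


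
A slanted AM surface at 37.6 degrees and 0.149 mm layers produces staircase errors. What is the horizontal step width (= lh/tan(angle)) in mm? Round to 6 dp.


step = 0.149 / tan(37.6) = 0.19348 mm


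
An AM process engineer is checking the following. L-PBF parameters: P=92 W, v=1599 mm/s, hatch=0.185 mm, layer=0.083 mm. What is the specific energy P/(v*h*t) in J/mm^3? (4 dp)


Build rate = 1599 * 0.185 * 0.083 = 24.552645 mm^3/s
SE = 92 / 24.552645 = 3.7471 J/mm^3


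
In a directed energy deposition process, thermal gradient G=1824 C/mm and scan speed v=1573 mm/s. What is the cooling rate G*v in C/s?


CR = 1824 * 1573 = 2869152 C/s


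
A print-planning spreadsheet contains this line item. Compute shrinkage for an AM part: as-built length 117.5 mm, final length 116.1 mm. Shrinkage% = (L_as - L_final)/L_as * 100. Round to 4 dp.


Shrinkage = ((117.5-116.1)/117.5)*100 = 1.1915 %


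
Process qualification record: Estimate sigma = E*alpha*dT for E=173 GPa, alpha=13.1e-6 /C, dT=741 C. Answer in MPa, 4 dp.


sigma = 173*1000 * 13.1e-6 * 741 = 1679.3283 MPa


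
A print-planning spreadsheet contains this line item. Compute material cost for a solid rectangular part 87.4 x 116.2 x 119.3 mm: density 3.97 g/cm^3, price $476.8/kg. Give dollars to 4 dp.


V = 87.4 * 116.2 * 119.3 = 1211596.484 mm^3 = 1211.596484 cm^3
Mass = 1211.596484 * 3.97 / 1000 = 4.81003804 kg
Cost = 4.81003804 * 476.8 = 2293.4261 $


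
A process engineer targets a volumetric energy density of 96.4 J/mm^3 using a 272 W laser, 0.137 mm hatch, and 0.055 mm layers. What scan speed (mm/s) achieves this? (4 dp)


v = 272 / (96.4*0.137*0.055) = 374.4627 mm/s


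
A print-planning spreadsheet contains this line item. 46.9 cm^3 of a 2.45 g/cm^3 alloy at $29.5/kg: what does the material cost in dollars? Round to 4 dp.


Mass = 46.9*2.45/1000 = 0.114905 kg
Cost = 0.114905 * 29.5 = 3.3897 $


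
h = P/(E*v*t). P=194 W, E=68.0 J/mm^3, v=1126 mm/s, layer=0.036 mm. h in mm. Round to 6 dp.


h = 194 / (68.0*1126*0.036) = 0.07038 mm


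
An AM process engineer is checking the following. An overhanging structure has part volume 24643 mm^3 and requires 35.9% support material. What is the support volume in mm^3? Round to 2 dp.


V_support = 24643 * 0.359 = 8846.84 mm^3


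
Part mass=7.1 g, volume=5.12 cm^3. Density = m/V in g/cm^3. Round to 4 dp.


rho = 7.1 / 5.12 = 1.3867 g/cm^3


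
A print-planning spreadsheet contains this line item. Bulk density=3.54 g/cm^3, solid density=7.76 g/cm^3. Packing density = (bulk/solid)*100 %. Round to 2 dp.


Packing = (3.54/7.76)*100 = 45.62 %


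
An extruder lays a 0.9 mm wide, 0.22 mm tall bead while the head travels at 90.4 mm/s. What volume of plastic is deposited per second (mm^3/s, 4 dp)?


Rate = 0.9 * 0.22 * 90.4 = 17.8992 mm^3/s


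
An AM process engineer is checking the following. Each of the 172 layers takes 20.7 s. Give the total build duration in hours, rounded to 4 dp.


t = 172 * 20.7 / 3600 = 0.989 hrs


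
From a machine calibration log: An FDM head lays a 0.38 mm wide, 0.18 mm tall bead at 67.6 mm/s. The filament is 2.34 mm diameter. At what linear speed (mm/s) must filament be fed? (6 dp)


Q = 0.38 * 0.18 * 67.6 = 4.62384 mm^3/s
A_fil = pi*(2.34/2)^2 = 4.30052618 mm^2
v_feed = 4.62384 / 4.30052618 = 1.07518 mm/s


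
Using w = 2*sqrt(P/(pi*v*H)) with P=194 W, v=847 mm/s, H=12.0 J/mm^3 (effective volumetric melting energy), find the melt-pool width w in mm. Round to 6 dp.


w = 2*sqrt(194/(pi*847*12.0)) = 0.155892 mm


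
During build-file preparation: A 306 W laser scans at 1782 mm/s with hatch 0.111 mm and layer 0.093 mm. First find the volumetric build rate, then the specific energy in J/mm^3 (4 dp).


Build rate = 1782 * 0.111 * 0.093 = 18.395586 mm^3/s
SE = 306 / 18.395586 = 16.6344 J/mm^3


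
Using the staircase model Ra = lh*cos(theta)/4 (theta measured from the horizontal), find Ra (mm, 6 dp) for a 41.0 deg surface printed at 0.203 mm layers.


Ra = 0.203 * cos(41.0) / 4 = 0.038302 mm


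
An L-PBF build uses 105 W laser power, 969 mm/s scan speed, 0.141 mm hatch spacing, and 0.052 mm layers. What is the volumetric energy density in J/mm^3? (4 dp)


E = 105 / (969*0.141*0.052) = 14.7789 J/mm^3


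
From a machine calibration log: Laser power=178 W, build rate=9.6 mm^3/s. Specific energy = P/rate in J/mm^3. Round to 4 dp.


SE = 178 / 9.6 = 18.5417 J/mm^3


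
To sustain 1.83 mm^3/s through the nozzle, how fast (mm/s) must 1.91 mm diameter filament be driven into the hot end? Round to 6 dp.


A = pi*(1.91/2)^2 = 2.865211
v = 1.83 / 2.865211 = 0.638696 mm/s


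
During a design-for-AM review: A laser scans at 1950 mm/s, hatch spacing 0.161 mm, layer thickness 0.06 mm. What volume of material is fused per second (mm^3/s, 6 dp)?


Rate = 1950 * 0.161 * 0.06 = 18.837 mm^3/s


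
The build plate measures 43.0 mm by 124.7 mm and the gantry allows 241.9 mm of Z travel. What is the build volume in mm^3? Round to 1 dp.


V = 43.0 * 124.7 * 241.9 = 1297092.0 mm^3


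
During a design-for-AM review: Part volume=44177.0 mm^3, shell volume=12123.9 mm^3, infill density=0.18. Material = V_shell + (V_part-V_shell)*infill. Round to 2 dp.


V_infill = (44177.0 - 12123.9) * 0.18 = 5769.56
V_total = 12123.9 + 5769.56 = 17893.46 mm^3


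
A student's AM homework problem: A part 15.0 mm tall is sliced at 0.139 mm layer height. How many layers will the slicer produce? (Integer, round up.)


Layers = ceil(15.0/0.139) = 108


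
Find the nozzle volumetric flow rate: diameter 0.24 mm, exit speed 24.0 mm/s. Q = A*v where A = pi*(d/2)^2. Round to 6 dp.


A = pi*(0.24/2)^2 = 0.04523893 mm^2
Q = 0.04523893 * 24.0 = 1.085734 mm^3/s


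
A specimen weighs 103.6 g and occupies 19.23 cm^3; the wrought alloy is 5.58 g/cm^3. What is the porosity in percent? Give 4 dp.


rho_part = 103.6 / 19.23 = 5.3874155 g/cm^3
Porosity = (1 - 5.3874155/5.58)*100 = 3.4513 %


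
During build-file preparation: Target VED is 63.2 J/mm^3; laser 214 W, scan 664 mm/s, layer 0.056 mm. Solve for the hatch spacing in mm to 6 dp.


h = 214 / (63.2*664*0.056) = 0.091063 mm


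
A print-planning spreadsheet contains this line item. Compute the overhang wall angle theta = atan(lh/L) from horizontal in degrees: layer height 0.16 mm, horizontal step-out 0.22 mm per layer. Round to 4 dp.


angle = atan(0.16/0.22) = 36.0274 degrees


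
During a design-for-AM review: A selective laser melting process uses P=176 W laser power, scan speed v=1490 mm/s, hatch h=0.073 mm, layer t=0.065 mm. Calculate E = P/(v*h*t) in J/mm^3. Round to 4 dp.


E = 176 / (1490*0.073*0.065) = 24.8937 J/mm^3


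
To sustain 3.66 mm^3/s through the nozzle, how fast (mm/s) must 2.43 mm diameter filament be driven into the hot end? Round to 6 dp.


A = pi*(2.43/2)^2 = 4.637698
v = 3.66 / 4.637698 = 0.789185 mm/s


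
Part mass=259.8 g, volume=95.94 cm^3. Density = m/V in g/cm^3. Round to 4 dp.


rho = 259.8 / 95.94 = 2.7079 g/cm^3


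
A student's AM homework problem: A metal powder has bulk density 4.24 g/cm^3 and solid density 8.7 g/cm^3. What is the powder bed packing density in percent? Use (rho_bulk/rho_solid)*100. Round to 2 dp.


Packing = (4.24/8.7)*100 = 48.74 %


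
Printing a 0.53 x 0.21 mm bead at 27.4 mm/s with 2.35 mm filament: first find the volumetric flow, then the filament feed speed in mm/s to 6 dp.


Q = 0.53 * 0.21 * 27.4 = 3.04962 mm^3/s
A_fil = pi*(2.35/2)^2 = 4.33736136 mm^2
v_feed = 3.04962 / 4.33736136 = 0.703105 mm/s


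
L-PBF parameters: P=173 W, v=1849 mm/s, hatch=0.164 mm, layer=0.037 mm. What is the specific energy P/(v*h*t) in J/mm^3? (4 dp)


Build rate = 1849 * 0.164 * 0.037 = 11.219732 mm^3/s
SE = 173 / 11.219732 = 15.4193 J/mm^3


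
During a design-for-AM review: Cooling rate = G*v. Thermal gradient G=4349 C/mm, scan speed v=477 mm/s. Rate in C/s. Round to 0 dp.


CR = 4349 * 477 = 2074473 C/s


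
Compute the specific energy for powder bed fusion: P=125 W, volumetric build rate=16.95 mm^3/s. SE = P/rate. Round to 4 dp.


SE = 125 / 16.95 = 7.3746 J/mm^3


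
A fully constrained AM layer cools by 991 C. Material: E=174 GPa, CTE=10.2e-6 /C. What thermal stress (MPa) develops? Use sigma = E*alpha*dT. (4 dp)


sigma = 174*1000 * 10.2e-6 * 991 = 1758.8268 MPa


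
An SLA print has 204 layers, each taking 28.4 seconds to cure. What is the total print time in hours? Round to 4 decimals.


t = 204 * 28.4 / 3600 = 1.6093 hrs


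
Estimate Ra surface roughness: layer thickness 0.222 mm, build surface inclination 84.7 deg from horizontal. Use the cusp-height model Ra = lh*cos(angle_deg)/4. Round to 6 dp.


Ra = 0.222 * cos(84.7) / 4 = 0.005127 mm


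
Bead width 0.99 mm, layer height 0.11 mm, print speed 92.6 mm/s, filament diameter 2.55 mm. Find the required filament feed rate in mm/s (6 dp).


Q = 0.99 * 0.11 * 92.6 = 10.08414 mm^3/s
A_fil = pi*(2.55/2)^2 = 5.10705156 mm^2
v_feed = 10.08414 / 5.10705156 = 1.974552 mm/s


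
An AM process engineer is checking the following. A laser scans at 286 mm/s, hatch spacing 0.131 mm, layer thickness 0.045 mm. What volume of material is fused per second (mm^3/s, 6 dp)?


Rate = 286 * 0.131 * 0.045 = 1.68597 mm^3/s


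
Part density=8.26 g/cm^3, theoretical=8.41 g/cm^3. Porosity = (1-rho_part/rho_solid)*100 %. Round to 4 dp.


Porosity = (1-8.26/8.41)*100 = 1.7836 %


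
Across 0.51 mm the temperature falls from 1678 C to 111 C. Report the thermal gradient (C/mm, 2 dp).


G = (1678-111)/0.51 = 3072.55 C/mm


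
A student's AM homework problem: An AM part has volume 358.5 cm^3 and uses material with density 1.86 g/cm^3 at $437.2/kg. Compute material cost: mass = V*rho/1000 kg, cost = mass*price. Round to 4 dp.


Mass = 358.5*1.86/1000 = 0.66681 kg
Cost = 0.66681 * 437.2 = 291.5293 $


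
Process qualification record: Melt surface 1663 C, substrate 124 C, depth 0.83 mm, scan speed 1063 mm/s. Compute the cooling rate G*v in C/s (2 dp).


G = (1663-124)/0.83 = 1854.21686747 C/mm
CR = 1854.21686747 * 1063 = 1971032.53 C/s


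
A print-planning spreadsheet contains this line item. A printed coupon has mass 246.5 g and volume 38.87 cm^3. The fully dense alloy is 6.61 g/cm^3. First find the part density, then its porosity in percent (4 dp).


rho_part = 246.5 / 38.87 = 6.34165166 g/cm^3
Porosity = (1 - 6.34165166/6.61)*100 = 4.0597 %


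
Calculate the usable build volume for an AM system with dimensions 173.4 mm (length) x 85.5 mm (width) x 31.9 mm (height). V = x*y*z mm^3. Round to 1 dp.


V = 173.4 * 85.5 * 31.9 = 472939.8 mm^3


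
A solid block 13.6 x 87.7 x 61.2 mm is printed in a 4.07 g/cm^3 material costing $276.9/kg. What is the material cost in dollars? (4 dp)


V = 13.6 * 87.7 * 61.2 = 72994.464 mm^3 = 72.994464 cm^3
Mass = 72.994464 * 4.07 / 1000 = 0.29708747 kg
Cost = 0.29708747 * 276.9 = 82.2635 $


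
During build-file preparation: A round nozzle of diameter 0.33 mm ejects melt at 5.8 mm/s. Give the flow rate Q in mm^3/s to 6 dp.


A = pi*(0.33/2)^2 = 0.08552986 mm^2
Q = 0.08552986 * 5.8 = 0.496073 mm^3/s


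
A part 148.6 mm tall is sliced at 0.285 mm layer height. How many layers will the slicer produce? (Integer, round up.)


Layers = ceil(148.6/0.285) = 522


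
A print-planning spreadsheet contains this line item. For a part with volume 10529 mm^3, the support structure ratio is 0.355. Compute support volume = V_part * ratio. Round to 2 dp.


V_support = 10529 * 0.355 = 3737.8 mm^3


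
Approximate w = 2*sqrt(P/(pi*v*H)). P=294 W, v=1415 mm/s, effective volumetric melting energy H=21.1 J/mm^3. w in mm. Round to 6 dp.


w = 2*sqrt(294/(pi*1415*21.1)) = 0.111972 mm


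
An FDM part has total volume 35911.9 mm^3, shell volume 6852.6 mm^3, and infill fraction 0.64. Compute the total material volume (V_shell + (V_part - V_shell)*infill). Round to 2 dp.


V_infill = (35911.9 - 6852.6) * 0.64 = 18597.95
V_total = 6852.6 + 18597.95 = 25450.55 mm^3


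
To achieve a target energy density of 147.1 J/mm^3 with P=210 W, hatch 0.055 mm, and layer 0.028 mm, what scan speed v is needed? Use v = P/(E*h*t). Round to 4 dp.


v = 210 / (147.1*0.055*0.028) = 927.0132 mm/s


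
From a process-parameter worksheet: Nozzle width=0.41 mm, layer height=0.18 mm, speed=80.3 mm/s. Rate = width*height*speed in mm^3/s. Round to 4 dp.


Rate = 0.41 * 0.18 * 80.3 = 5.9261 mm^3/s


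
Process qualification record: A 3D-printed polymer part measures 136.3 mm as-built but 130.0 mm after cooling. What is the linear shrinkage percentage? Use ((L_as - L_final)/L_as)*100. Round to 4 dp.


Shrinkage = ((136.3-130.0)/136.3)*100 = 4.6222 %


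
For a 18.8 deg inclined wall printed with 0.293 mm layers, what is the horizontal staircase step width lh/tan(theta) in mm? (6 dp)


step = 0.293 / tan(18.8) = 0.860682 mm


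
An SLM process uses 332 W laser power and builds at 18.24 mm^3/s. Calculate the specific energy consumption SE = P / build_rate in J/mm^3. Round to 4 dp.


SE = 332 / 18.24 = 18.2018 J/mm^3


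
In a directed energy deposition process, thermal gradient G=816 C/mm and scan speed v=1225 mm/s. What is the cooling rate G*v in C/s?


CR = 816 * 1225 = 999600 C/s


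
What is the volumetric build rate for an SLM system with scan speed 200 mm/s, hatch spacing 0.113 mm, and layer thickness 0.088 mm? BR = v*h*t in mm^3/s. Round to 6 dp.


Rate = 200 * 0.113 * 0.088 = 1.9888 mm^3/s


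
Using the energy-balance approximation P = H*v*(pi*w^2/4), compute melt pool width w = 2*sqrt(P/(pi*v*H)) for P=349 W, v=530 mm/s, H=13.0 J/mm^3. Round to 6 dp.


w = 2*sqrt(349/(pi*530*13.0)) = 0.253956 mm


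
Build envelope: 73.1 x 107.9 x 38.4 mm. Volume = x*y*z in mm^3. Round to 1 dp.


V = 73.1 * 107.9 * 38.4 = 302879.6 mm^3


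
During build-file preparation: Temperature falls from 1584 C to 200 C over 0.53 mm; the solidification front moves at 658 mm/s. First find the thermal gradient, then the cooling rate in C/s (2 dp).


G = (1584-200)/0.53 = 2611.32075472 C/mm
CR = 2611.32075472 * 658 = 1718249.06 C/s


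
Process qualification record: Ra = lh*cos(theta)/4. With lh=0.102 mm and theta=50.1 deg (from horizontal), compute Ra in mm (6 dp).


Ra = 0.102 * cos(50.1) / 4 = 0.016357 mm


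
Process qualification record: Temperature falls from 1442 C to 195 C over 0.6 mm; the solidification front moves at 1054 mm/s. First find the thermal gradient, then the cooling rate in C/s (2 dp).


G = (1442-195)/0.6 = 2078.33333333 C/mm
CR = 2078.33333333 * 1054 = 2190563.33 C/s


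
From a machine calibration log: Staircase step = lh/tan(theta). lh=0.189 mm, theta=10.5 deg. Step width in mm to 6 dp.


step = 0.189 / tan(10.5) = 1.019753 mm


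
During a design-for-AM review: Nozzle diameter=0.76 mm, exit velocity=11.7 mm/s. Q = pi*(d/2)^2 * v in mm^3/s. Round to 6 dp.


A = pi*(0.76/2)^2 = 0.45364598 mm^2
Q = 0.45364598 * 11.7 = 5.307658 mm^3/s


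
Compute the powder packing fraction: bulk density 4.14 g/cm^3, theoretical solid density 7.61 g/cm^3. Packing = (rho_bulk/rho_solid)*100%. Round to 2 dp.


Packing = (4.14/7.61)*100 = 54.4 %


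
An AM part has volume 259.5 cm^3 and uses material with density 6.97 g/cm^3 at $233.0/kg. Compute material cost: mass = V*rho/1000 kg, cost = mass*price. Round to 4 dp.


Mass = 259.5*6.97/1000 = 1.808715 kg
Cost = 1.808715 * 233.0 = 421.4306 $


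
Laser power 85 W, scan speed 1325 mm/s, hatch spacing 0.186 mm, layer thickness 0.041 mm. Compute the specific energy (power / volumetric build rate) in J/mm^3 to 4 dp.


Build rate = 1325 * 0.186 * 0.041 = 10.10445 mm^3/s
SE = 85 / 10.10445 = 8.4121 J/mm^3


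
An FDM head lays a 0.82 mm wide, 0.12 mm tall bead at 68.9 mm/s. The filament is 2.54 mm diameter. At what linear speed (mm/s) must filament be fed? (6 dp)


Q = 0.82 * 0.12 * 68.9 = 6.77976 mm^3/s
A_fil = pi*(2.54/2)^2 = 5.06707479 mm^2
v_feed = 6.77976 / 5.06707479 = 1.338003 mm/s


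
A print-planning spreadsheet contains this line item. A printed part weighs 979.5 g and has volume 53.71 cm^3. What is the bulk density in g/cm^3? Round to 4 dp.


rho = 979.5 / 53.71 = 18.2368 g/cm^3


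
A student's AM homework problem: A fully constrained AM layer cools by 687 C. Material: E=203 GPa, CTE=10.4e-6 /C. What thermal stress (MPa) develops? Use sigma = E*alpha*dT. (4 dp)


sigma = 203*1000 * 10.4e-6 * 687 = 1450.3944 MPa


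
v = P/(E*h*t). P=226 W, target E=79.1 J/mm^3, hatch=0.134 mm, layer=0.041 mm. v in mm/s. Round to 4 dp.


v = 226 / (79.1*0.134*0.041) = 520.0478 mm/s


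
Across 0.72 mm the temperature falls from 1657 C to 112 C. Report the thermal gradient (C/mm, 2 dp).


G = (1657-112)/0.72 = 2145.83 C/mm


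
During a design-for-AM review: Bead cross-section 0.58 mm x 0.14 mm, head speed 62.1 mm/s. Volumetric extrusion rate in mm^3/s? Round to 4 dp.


Rate = 0.58 * 0.14 * 62.1 = 5.0425 mm^3/s


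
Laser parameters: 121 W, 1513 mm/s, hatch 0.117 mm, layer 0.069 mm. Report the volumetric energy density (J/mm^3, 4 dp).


E = 121 / (1513*0.117*0.069) = 9.9063 J/mm^3


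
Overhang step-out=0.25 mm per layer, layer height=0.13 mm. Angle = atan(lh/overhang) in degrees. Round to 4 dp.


angle = atan(0.13/0.25) = 27.4744 degrees


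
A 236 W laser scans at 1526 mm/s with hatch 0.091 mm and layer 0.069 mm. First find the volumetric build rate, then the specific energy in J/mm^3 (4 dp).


Build rate = 1526 * 0.091 * 0.069 = 9.581754 mm^3/s
SE = 236 / 9.581754 = 24.6301 J/mm^3


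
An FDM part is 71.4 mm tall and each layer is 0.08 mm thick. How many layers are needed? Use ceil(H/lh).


Layers = ceil(71.4/0.08) = 893


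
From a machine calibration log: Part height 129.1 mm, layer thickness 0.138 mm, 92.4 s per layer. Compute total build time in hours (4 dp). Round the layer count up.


Layers = ceil(129.1/0.138) = 936
t = 936 * 92.4 / 3600 = 24.024 hrs


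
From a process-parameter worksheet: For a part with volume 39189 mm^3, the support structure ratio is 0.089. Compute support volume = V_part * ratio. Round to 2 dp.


V_support = 39189 * 0.089 = 3487.82 mm^3


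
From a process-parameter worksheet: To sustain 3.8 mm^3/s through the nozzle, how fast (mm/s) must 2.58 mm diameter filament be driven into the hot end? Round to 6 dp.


A = pi*(2.58/2)^2 = 5.227924
v = 3.8 / 5.227924 = 0.726866 mm/s


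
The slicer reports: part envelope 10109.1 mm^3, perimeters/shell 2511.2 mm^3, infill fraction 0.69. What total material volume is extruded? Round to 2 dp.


V_infill = (10109.1 - 2511.2) * 0.69 = 5242.55
V_total = 2511.2 + 5242.55 = 7753.75 mm^3


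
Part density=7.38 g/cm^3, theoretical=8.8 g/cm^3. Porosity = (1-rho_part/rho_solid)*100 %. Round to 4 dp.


Porosity = (1-7.38/8.8)*100 = 16.1364 %


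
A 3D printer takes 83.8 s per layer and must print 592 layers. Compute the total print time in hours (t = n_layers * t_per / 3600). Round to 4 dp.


t = 592 * 83.8 / 3600 = 13.7804 hrs


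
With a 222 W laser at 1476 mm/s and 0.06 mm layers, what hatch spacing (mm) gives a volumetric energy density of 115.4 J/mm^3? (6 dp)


h = 222 / (115.4*1476*0.06) = 0.021722 mm


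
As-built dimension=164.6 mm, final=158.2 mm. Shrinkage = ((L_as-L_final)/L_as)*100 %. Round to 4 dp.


Shrinkage = ((164.6-158.2)/164.6)*100 = 3.8882 %


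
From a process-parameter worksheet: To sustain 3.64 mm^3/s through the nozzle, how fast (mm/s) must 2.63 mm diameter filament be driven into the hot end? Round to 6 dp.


A = pi*(2.63/2)^2 = 5.432521
v = 3.64 / 5.432521 = 0.670039 mm/s


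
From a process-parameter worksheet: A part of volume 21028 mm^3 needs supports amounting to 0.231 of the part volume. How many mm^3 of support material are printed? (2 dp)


V_support = 21028 * 0.231 = 4857.47 mm^3


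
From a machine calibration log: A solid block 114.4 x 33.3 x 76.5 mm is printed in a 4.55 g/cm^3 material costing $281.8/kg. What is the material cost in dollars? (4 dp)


V = 114.4 * 33.3 * 76.5 = 291428.28 mm^3 = 291.42828 cm^3
Mass = 291.42828 * 4.55 / 1000 = 1.32599867 kg
Cost = 1.32599867 * 281.8 = 373.6664 $


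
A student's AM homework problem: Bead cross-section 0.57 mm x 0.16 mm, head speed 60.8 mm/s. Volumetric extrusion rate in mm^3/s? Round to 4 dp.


Rate = 0.57 * 0.16 * 60.8 = 5.545 mm^3/s


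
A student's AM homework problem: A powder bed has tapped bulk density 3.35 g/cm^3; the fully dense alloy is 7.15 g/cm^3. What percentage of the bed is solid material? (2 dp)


Packing = (3.35/7.15)*100 = 46.85 %


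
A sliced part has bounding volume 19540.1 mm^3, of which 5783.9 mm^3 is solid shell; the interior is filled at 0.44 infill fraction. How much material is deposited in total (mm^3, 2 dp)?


V_infill = (19540.1 - 5783.9) * 0.44 = 6052.73
V_total = 5783.9 + 6052.73 = 11836.63 mm^3


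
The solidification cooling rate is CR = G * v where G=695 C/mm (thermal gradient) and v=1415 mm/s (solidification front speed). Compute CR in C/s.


CR = 695 * 1415 = 983425 C/s


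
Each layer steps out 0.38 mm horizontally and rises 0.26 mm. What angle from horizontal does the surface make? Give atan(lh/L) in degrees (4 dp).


angle = atan(0.26/0.38) = 34.3803 degrees


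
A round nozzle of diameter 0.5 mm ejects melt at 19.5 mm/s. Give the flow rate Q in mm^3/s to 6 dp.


A = pi*(0.5/2)^2 = 0.19634954 mm^2
Q = 0.19634954 * 19.5 = 3.828816 mm^3/s


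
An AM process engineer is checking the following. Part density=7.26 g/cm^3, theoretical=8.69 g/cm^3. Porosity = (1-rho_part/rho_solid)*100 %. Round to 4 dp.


Porosity = (1-7.26/8.69)*100 = 16.4557 %


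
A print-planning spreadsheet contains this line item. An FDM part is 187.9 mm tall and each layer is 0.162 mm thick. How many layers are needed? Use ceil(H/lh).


Layers = ceil(187.9/0.162) = 1160


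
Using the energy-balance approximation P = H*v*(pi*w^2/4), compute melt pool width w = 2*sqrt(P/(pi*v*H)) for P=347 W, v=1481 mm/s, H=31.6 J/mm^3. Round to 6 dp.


w = 2*sqrt(347/(pi*1481*31.6)) = 0.097163 mm


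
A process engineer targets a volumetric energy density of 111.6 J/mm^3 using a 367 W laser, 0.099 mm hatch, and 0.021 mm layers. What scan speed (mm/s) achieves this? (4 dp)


v = 367 / (111.6*0.099*0.021) = 1581.7847 mm/s


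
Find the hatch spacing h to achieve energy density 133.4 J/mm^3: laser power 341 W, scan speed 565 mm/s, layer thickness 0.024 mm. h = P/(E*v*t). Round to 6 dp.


h = 341 / (133.4*565*0.024) = 0.188512 mm


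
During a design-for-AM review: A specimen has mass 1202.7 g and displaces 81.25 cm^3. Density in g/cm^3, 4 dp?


rho = 1202.7 / 81.25 = 14.8025 g/cm^3


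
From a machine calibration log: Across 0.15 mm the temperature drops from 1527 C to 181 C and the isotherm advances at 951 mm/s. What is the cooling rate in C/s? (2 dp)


G = (1527-181)/0.15 = 8973.33333333 C/mm
CR = 8973.33333333 * 951 = 8533640.0 C/s


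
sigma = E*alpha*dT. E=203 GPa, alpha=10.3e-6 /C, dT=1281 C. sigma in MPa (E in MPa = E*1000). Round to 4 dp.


sigma = 203*1000 * 10.3e-6 * 1281 = 2678.4429 MPa


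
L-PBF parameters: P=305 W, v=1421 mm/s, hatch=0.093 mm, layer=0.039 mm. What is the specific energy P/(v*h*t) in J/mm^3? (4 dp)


Build rate = 1421 * 0.093 * 0.039 = 5.153967 mm^3/s
SE = 305 / 5.153967 = 59.1777 J/mm^3


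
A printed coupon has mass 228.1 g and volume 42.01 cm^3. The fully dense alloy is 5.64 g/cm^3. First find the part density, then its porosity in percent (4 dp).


rho_part = 228.1 / 42.01 = 5.4296596 g/cm^3
Porosity = (1 - 5.4296596/5.64)*100 = 3.7294 %


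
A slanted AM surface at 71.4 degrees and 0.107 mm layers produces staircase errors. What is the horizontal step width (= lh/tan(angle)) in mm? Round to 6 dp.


step = 0.107 / tan(71.4) = 0.036009 mm


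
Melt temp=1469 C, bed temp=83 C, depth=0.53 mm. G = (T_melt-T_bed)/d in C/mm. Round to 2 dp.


G = (1469-83)/0.53 = 2615.09 C/mm
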